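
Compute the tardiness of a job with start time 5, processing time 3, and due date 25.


Completion = start + processing = 5 + 3 = 8
Tardiness = max(0, C - d) = max(0, 8 - 25)
= max(0, -17)
= 0


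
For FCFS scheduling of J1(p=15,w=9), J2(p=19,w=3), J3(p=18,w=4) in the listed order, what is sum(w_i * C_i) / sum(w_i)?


Completion times:
  J1: C=15, w×C=9×15=135
  J2: C=34, w×C=3×34=102
  J3: C=52, w×C=4×52=208
Sum w×C = 445
Sum w = 16
Weighted avg = 445/16
= 27.81


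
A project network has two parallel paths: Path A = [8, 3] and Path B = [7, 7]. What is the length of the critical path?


Path A: 8 + 3 = 11
Path B: 7 + 7 = 14
Critical path = longest = max(11, 14)
= 14 (Path B)


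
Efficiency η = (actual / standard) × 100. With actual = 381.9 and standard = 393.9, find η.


Efficiency = (actual / standard) × 100
= (381.9 / 393.9) × 100
= 97.0%


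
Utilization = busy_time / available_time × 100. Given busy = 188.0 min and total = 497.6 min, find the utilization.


Utilization = busy / total × 100
= 188.0 / 497.6 × 100
= 37.8%


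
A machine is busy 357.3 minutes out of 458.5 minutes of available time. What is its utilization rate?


Utilization = busy / total × 100
= 357.3 / 458.5 × 100
= 77.9%


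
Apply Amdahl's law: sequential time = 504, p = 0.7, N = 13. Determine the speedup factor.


Amdahl's law: T_p = T × ((1-p) + p/N)
= 504 × ((1-0.7) + 0.7/13)
= 504 × (0.30 + 0.0538)
= 504 × 0.3538
= 178.34
Speedup = 504/178.34
= 2.83×


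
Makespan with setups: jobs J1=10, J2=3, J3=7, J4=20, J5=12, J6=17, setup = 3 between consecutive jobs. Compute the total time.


Makespan = Σ processing + (n-1) × setup
= (10 + 3 + 7 + 20 + 12 + 17) + (6-1)×3
= 69 + 15
= 84 time units


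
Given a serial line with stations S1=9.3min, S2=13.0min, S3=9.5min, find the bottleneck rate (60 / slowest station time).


Bottleneck = longest station time
Station times: [9.3, 13.0, 9.5]
Max = 13.0 min
Rate = 60 / 13.0
= 4.62 units/hour (bottleneck: 13.0min)


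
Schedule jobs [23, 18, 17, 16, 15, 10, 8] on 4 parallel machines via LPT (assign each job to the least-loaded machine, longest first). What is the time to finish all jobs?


Jobs (LPT sorted): [23, 18, 17, 16, 15, 10, 8]
Machines: 4
  J=23 → Machine 1 (load: 0+23=23)
  J=18 → Machine 2 (load: 0+18=18)
  J=17 → Machine 3 (load: 0+17=17)
  J=16 → Machine 4 (load: 0+16=16)
  J=15 → Machine 4 (load: 16+15=31)
  J=10 → Machine 3 (load: 17+10=27)
  J=8 → Machine 2 (load: 18+8=26)
Machine loads: [23, 26, 27, 31]
Makespan = max = 31 time units


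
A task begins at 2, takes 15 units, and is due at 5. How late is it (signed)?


Completion = 2 + 15 = 17
Lateness = C - d = 17 - 5
= 12


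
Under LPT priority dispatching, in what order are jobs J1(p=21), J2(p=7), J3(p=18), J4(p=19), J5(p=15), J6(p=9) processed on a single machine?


LPT: sort by longest processing time first
  J1: p=21
  J4: p=19
  J3: p=18
  J5: p=15
  J6: p=9
  J2: p=7
Order: J1 → J4 → J3 → J5 → J6 → J2


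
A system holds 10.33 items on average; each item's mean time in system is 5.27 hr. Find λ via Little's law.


Little's law: L = λW → λ = L / W
= 10.33 / 5.27
= 1.96 per hour


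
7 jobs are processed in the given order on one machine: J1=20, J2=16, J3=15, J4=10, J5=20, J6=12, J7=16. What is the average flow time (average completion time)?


Completion times:
  J1: completes at 20
  J2: completes at 36
  J3: completes at 51
  J4: completes at 61
  J5: completes at 81
  J6: completes at 93
  J7: completes at 109
Sum = 451
Average = 451/7
= 64.43


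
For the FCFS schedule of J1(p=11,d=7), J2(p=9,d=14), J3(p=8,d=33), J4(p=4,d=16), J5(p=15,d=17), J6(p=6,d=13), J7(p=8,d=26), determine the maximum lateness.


Lateness per job (L = C - d):
  J1: C=11, d=7, L=4
  J2: C=20, d=14, L=6
  J3: C=28, d=33, L=-5
  J4: C=32, d=16, L=16
  J5: C=47, d=17, L=30
  J6: C=53, d=13, L=40
  J7: C=61, d=26, L=35
Lmax = max(4, 6, -5, 16, 30, 40, 35)
= 40


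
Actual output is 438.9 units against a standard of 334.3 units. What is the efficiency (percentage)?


Efficiency = (actual / standard) × 100
= (438.9 / 334.3) × 100
= 131.3%


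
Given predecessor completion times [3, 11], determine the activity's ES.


ES = max of all predecessor completion times
Predecessors: [3, 11]
ES = max(3, 11)
= 11


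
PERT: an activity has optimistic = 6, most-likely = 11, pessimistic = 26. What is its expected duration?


te = (o + 4m + p) / 6
= (6 + 4×11 + 26) / 6
= (6 + 44 + 26) / 6
= 76 / 6
= 12.67


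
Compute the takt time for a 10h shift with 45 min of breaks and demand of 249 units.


Available = 10×60 - 45 = 555 min
Takt time = 555 / 249
= 2.23 min/unit


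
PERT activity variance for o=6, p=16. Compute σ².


σ² = ((p - o) / 6)² = (p - o)² / 36
= (16 - 6)² / 36
= 10² / 36
= 100 / 36
= 2.7778


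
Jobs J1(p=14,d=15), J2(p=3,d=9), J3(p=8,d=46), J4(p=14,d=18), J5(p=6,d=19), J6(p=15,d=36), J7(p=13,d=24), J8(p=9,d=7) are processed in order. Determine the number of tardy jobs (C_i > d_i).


Completion vs due date:
  J1: C=14, d=15 → on time
  J2: C=17, d=9 → TARDY
  J3: C=25, d=46 → on time
  J4: C=39, d=18 → TARDY
  J5: C=45, d=19 → TARDY
  J6: C=60, d=36 → TARDY
  J7: C=73, d=24 → TARDY
  J8: C=82, d=7 → TARDY
Tardy jobs: J2, J4, J5, J6, J7, J8
Count = 6


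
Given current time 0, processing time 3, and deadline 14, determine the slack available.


Slack = due - current_time - processing
= 14 - 0 - 3
= 11


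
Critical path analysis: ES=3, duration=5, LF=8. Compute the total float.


EF = ES + duration = 3 + 5 = 8
LS = LF - duration = 8 - 5 = 3
Total Float = LF - EF = 8 - 8
(or LS - ES = 3 - 3)
= 0


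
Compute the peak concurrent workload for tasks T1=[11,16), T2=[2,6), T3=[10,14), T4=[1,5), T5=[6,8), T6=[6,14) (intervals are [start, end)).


Check each time point for overlaps:
  t=11: 3 tasks active (T1, T3, T6)
Max concurrent = 3


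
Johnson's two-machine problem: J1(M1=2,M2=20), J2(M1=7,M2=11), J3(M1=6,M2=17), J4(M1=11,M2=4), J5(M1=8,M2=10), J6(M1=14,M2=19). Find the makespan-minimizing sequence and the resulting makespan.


Johnson's rule:
Group 1 (M1≤M2, sort by M1): ['J1', 'J3', 'J2', 'J5', 'J6']
Group 2 (M1>M2, sort desc M2): ['J4']
Sequence: J1 → J3 → J2 → J5 → J6 → J4
Makespan calculation:
  J1: M1 done=2, M2 done=22
  J3: M1 done=8, M2 done=39
  J2: M1 done=15, M2 done=50
  J5: M1 done=23, M2 done=60
  J6: M1 done=37, M2 done=79
  J4: M1 done=48, M2 done=83
= Sequence: J1 → J3 → J2 → J5 → J6 → J4, Makespan: 83


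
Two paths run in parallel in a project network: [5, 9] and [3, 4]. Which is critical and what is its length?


Path A: 5 + 9 = 14
Path B: 3 + 4 = 7
Critical path = longest = max(14, 7)
= 14 (Path A)


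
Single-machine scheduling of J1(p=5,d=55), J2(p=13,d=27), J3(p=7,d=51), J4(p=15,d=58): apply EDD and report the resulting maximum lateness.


EDD order: J2 → J3 → J1 → J4
Completion and lateness:
  J2: C=13, d=27, L=13-27=-14
  J3: C=20, d=51, L=20-51=-31
  J1: C=25, d=55, L=25-55=-30
  J4: C=40, d=58, L=40-58=-18
Lmax = max(-14, -31, -30, -18)
= -14


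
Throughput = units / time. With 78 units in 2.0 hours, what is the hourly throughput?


Throughput = units / time
= 78 / 2.0
= 39.0 units/hour


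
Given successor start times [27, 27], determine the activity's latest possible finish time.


LF = min of all successor start times
Successors start at: [27, 27]
LF = min(27, 27)
= 27


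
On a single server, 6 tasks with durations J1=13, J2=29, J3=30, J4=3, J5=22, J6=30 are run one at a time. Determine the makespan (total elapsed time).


Sequential makespan: sum all processing times
= 13 + 29 + 30 + 3 + 22 + 30
= 127 time units


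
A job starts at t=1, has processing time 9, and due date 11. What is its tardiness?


Completion = start + processing = 1 + 9 = 10
Tardiness = max(0, C - d) = max(0, 10 - 11)
= max(0, -1)
= 0


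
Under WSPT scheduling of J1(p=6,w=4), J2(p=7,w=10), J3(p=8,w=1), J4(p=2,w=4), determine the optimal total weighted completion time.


WSPT order (by p/w): J4 → J2 → J1 → J3
  J4: C=2, w·C=4×2=8
  J2: C=9, w·C=10×9=90
  J1: C=15, w·C=4×15=60
  J3: C=23, w·C=1×23=23
Σ w·C = 181
= 181


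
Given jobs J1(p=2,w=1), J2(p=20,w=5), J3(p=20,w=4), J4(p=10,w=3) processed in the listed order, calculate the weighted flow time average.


Completion times:
  J1: C=2, w×C=1×2=2
  J2: C=22, w×C=5×22=110
  J3: C=42, w×C=4×42=168
  J4: C=52, w×C=3×52=156
Sum w×C = 436
Sum w = 13
Weighted avg = 436/13
= 33.54


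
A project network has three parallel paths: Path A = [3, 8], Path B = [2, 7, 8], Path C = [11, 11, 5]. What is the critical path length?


Path A: 3 + 8 = 11
Path B: 2 + 7 + 8 = 17
Path C: 11 + 11 + 5 = 27
Critical path = longest = max(11, 17, 27)
= 27 (Path C)


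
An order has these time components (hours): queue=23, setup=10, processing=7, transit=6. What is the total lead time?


Lead time = queue + setup + processing + transit
= 23 + 10 + 7 + 6
= 46 hours


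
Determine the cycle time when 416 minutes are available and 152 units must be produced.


Cycle time = available time / demand
= 416 / 152
= 2.74 min/unit


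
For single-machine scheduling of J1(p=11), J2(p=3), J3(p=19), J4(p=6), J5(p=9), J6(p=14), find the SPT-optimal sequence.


SPT: sort by shortest processing time
  J2: p=3
  J4: p=6
  J5: p=9
  J1: p=11
  J6: p=14
  J3: p=19
Order: J2 → J4 → J5 → J1 → J6 → J3


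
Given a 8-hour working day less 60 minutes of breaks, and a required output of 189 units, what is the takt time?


Available = 8×60 - 60 = 420 min
Takt time = 420 / 189
= 2.22 min/unit


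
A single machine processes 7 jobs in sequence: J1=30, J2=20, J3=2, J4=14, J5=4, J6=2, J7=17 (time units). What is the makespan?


Sequential makespan: sum all processing times
= 30 + 20 + 2 + 14 + 4 + 2 + 17
= 89 time units


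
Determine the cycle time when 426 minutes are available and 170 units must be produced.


Cycle time = available time / demand
= 426 / 170
= 2.51 min/unit


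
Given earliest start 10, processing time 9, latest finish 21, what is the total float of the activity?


EF = ES + duration = 10 + 9 = 19
LS = LF - duration = 21 - 9 = 12
Total Float = LF - EF = 21 - 19
(or LS - ES = 12 - 10)
= 2


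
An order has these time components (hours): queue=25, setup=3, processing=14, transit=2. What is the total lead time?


Lead time = queue + setup + processing + transit
= 25 + 3 + 14 + 2
= 44 hours


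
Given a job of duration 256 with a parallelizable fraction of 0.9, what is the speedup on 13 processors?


Amdahl's law: T_p = T × ((1-p) + p/N)
= 256 × ((1-0.9) + 0.9/13)
= 256 × (0.10 + 0.0692)
= 256 × 0.1692
= 43.32
Speedup = 256/43.32
= 5.91×


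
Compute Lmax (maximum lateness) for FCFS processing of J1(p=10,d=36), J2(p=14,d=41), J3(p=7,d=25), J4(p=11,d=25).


Lateness per job (L = C - d):
  J1: C=10, d=36, L=-26
  J2: C=24, d=41, L=-17
  J3: C=31, d=25, L=6
  J4: C=42, d=25, L=17
Lmax = max(-26, -17, 6, 17)
= 17


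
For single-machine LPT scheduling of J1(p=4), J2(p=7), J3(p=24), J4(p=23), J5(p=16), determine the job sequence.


LPT: sort by longest processing time first
  J3: p=24
  J4: p=23
  J5: p=16
  J2: p=7
  J1: p=4
Order: J3 → J4 → J5 → J2 → J1


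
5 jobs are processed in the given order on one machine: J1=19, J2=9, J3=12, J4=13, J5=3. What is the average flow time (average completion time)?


Completion times:
  J1: completes at 19
  J2: completes at 28
  J3: completes at 40
  J4: completes at 53
  J5: completes at 56
Sum = 196
Average = 196/5
= 39.20


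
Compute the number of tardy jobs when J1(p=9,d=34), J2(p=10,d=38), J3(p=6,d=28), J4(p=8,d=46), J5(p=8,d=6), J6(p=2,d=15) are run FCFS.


Completion vs due date:
  J1: C=9, d=34 → on time
  J2: C=19, d=38 → on time
  J3: C=25, d=28 → on time
  J4: C=33, d=46 → on time
  J5: C=41, d=6 → TARDY
  J6: C=43, d=15 → TARDY
Tardy jobs: J5, J6
Count = 2


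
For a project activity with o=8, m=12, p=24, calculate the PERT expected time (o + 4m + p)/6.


te = (o + 4m + p) / 6
= (8 + 4×12 + 24) / 6
= (8 + 48 + 24) / 6
= 80 / 6
= 13.33


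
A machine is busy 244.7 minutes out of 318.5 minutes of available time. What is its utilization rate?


Utilization = busy / total × 100
= 244.7 / 318.5 × 100
= 76.8%


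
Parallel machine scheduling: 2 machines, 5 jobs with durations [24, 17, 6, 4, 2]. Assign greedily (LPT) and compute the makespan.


Jobs (LPT sorted): [24, 17, 6, 4, 2]
Machines: 2
  J=24 → Machine 1 (load: 0+24=24)
  J=17 → Machine 2 (load: 0+17=17)
  J=6 → Machine 2 (load: 17+6=23)
  J=4 → Machine 2 (load: 23+4=27)
  J=2 → Machine 1 (load: 24+2=26)
Machine loads: [26, 27]
Makespan = max = 27 time units


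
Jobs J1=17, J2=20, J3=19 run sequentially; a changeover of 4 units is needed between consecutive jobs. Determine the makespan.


Makespan = Σ processing + (n-1) × setup
= (17 + 20 + 19) + (3-1)×4
= 56 + 8
= 64 time units


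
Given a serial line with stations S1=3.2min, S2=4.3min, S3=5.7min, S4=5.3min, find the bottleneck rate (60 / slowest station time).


Bottleneck = longest station time
Station times: [3.2, 4.3, 5.7, 5.3]
Max = 5.7 min
Rate = 60 / 5.7
= 10.53 units/hour (bottleneck: 5.7min)


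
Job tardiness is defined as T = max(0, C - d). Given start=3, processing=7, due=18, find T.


Completion = start + processing = 3 + 7 = 10
Tardiness = max(0, C - d) = max(0, 10 - 18)
= max(0, -8)
= 0


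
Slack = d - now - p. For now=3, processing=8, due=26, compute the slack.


Slack = due - current_time - processing
= 26 - 3 - 8
= 15


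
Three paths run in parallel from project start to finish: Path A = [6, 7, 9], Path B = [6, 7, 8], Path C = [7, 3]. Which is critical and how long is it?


Path A: 6 + 7 + 9 = 22
Path B: 6 + 7 + 8 = 21
Path C: 7 + 3 = 10
Critical path = longest = max(22, 21, 10)
= 22 (Path A)


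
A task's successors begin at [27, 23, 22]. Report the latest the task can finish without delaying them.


LF = min of all successor start times
Successors start at: [27, 23, 22]
LF = min(27, 23, 22)
= 22


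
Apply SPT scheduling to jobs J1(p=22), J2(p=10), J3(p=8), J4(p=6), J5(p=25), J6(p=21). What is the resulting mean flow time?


SPT order: J4 → J3 → J2 → J6 → J1 → J5
Completion times:
  J4: C=6
  J3: C=14
  J2: C=24
  J6: C=45
  J1: C=67
  J5: C=92
Sum = 248, n = 6
Mean flow = 248/6
= 41.33


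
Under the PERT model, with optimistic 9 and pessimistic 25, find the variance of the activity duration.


σ² = ((p - o) / 6)² = (p - o)² / 36
= (25 - 9)² / 36
= 16² / 36
= 256 / 36
= 7.1111


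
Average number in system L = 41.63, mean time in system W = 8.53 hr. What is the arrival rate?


Little's law: L = λW → λ = L / W
= 41.63 / 8.53
= 4.88 per hour


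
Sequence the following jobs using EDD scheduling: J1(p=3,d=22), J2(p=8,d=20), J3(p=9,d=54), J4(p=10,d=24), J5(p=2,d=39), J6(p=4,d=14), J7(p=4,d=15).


EDD: sort by earliest due date
  J6: d=14, p=4
  J7: d=15, p=4
  J2: d=20, p=8
  J1: d=22, p=3
  J4: d=24, p=10
  J5: d=39, p=2
  J3: d=54, p=9
Order: J6 → J7 → J2 → J1 → J4 → J5 → J3


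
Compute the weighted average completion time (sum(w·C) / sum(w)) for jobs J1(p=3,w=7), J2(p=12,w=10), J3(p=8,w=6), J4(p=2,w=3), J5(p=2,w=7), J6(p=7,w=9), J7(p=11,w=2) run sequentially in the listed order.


Completion times:
  J1: C=3, w×C=7×3=21
  J2: C=15, w×C=10×15=150
  J3: C=23, w×C=6×23=138
  J4: C=25, w×C=3×25=75
  J5: C=27, w×C=7×27=189
  J6: C=34, w×C=9×34=306
  J7: C=45, w×C=2×45=90
Sum w×C = 969
Sum w = 44
Weighted avg = 969/44
= 22.02


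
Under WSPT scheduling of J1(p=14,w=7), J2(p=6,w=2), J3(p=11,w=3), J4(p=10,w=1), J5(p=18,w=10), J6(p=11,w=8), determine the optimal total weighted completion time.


WSPT order (by p/w): J6 → J5 → J1 → J2 → J3 → J4
  J6: C=11, w·C=8×11=88
  J5: C=29, w·C=10×29=290
  J1: C=43, w·C=7×43=301
  J2: C=49, w·C=2×49=98
  J3: C=60, w·C=3×60=180
  J4: C=70, w·C=1×70=70
Σ w·C = 1027
= 1027


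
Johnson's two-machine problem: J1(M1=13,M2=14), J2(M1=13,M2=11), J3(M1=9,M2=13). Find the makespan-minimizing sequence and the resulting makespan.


Johnson's rule:
Group 1 (M1≤M2, sort by M1): ['J3', 'J1']
Group 2 (M1>M2, sort desc M2): ['J2']
Sequence: J3 → J1 → J2
Makespan calculation:
  J3: M1 done=9, M2 done=22
  J1: M1 done=22, M2 done=36
  J2: M1 done=35, M2 done=47
= Sequence: J3 → J1 → J2, Makespan: 47


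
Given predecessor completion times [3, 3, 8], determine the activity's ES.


ES = max of all predecessor completion times
Predecessors: [3, 3, 8]
ES = max(3, 3, 8)
= 8


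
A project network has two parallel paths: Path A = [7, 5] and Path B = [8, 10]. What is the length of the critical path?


Path A: 7 + 5 = 12
Path B: 8 + 10 = 18
Critical path = longest = max(12, 18)
= 18 (Path B)


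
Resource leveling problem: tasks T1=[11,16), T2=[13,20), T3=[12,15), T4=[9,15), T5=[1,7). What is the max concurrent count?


Check each time point for overlaps:
  t=13: 4 tasks active (T1, T2, T3, T4)
Max concurrent = 4


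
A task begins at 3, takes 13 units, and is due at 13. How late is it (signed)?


Completion = 3 + 13 = 16
Lateness = C - d = 16 - 13
= 3


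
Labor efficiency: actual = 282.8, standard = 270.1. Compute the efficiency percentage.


Efficiency = (actual / standard) × 100
= (282.8 / 270.1) × 100
= 104.7%


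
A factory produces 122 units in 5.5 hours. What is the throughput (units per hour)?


Throughput = units / time
= 122 / 5.5
= 22.2 units/hour


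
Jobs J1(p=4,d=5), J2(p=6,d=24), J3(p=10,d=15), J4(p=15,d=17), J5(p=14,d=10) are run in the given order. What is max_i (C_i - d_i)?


Lateness per job (L = C - d):
  J1: C=4, d=5, L=-1
  J2: C=10, d=24, L=-14
  J3: C=20, d=15, L=5
  J4: C=35, d=17, L=18
  J5: C=49, d=10, L=39
Lmax = max(-1, -14, 5, 18, 39)
= 39


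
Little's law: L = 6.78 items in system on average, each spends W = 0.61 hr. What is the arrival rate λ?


Little's law: L = λW → λ = L / W
= 6.78 / 0.61
= 11.11 per hour


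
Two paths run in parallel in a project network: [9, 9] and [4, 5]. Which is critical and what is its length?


Path A: 9 + 9 = 18
Path B: 4 + 5 = 9
Critical path = longest = max(18, 9)
= 18 (Path A)


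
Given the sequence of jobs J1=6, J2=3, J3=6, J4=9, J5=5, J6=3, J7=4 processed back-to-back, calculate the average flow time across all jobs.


Completion times:
  J1: completes at 6
  J2: completes at 9
  J3: completes at 15
  J4: completes at 24
  J5: completes at 29
  J6: completes at 32
  J7: completes at 36
Sum = 151
Average = 151/7
= 21.57


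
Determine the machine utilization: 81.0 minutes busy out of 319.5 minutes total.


Utilization = busy / total × 100
= 81.0 / 319.5 × 100
= 25.4%


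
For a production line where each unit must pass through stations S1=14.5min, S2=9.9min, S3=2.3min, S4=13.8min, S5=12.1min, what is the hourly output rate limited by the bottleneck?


Bottleneck = longest station time
Station times: [14.5, 9.9, 2.3, 13.8, 12.1]
Max = 14.5 min
Rate = 60 / 14.5
= 4.14 units/hour (bottleneck: 14.5min)


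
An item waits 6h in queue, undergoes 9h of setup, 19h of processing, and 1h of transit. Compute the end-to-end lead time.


Lead time = queue + setup + processing + transit
= 6 + 9 + 19 + 1
= 35 hours


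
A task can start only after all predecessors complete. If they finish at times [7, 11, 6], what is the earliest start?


ES = max of all predecessor completion times
Predecessors: [7, 11, 6]
ES = max(7, 11, 6)
= 11


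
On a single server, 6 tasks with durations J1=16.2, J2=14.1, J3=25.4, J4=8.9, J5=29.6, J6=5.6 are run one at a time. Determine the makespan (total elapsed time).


Sequential makespan: sum all processing times
= 16.2 + 14.1 + 25.4 + 8.9 + 29.6 + 5.6
= 99.8 time units


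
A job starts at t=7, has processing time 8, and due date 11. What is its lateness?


Completion = 7 + 8 = 15
Lateness = C - d = 15 - 11
= 4


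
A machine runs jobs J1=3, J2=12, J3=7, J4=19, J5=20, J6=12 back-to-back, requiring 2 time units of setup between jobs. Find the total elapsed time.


Makespan = Σ processing + (n-1) × setup
= (3 + 12 + 7 + 19 + 20 + 12) + (6-1)×2
= 73 + 10
= 83 time units


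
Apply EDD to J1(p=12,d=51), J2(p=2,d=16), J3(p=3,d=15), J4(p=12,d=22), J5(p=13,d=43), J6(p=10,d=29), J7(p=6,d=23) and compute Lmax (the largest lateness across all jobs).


EDD order: J3 → J2 → J4 → J7 → J6 → J5 → J1
Completion and lateness:
  J3: C=3, d=15, L=3-15=-12
  J2: C=5, d=16, L=5-16=-11
  J4: C=17, d=22, L=17-22=-5
  J7: C=23, d=23, L=23-23=0
  J6: C=33, d=29, L=33-29=4
  J5: C=46, d=43, L=46-43=3
  J1: C=58, d=51, L=58-51=7
Lmax = max(-12, -11, -5, 0, 4, 3, 7)
= 7


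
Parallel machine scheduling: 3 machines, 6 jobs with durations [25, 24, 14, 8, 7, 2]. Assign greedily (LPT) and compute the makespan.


Jobs (LPT sorted): [25, 24, 14, 8, 7, 2]
Machines: 3
  J=25 → Machine 1 (load: 0+25=25)
  J=24 → Machine 2 (load: 0+24=24)
  J=14 → Machine 3 (load: 0+14=14)
  J=8 → Machine 3 (load: 14+8=22)
  J=7 → Machine 3 (load: 22+7=29)
  J=2 → Machine 2 (load: 24+2=26)
Machine loads: [25, 26, 29]
Makespan = max = 29 time units


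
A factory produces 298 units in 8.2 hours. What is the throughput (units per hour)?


Throughput = units / time
= 298 / 8.2
= 36.3 units/hour


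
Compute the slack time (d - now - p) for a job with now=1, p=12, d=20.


Slack = due - current_time - processing
= 20 - 1 - 12
= 7


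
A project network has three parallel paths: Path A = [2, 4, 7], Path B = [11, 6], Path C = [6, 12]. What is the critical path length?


Path A: 2 + 4 + 7 = 13
Path B: 11 + 6 = 17
Path C: 6 + 12 = 18
Critical path = longest = max(13, 17, 18)
= 18 (Path C)


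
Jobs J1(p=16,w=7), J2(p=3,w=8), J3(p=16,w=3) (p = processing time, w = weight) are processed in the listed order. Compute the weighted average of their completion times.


Completion times:
  J1: C=16, w×C=7×16=112
  J2: C=19, w×C=8×19=152
  J3: C=35, w×C=3×35=105
Sum w×C = 369
Sum w = 18
Weighted avg = 369/18
= 20.50


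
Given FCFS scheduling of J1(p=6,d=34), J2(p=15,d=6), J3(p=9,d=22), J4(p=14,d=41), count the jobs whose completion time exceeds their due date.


Completion vs due date:
  J1: C=6, d=34 → on time
  J2: C=21, d=6 → TARDY
  J3: C=30, d=22 → TARDY
  J4: C=44, d=41 → TARDY
Tardy jobs: J2, J3, J4
Count = 3


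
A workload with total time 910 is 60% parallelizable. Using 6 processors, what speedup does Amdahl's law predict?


Amdahl's law: T_p = T × ((1-p) + p/N)
= 910 × ((1-0.6) + 0.6/6)
= 910 × (0.40 + 0.1000)
= 910 × 0.5000
= 455.00
Speedup = 910/455.00
= 2.00×


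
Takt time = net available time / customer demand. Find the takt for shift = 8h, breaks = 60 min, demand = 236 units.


Available = 8×60 - 60 = 420 min
Takt time = 420 / 236
= 1.78 min/unit


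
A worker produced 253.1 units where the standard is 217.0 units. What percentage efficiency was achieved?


Efficiency = (actual / standard) × 100
= (253.1 / 217.0) × 100
= 116.6%


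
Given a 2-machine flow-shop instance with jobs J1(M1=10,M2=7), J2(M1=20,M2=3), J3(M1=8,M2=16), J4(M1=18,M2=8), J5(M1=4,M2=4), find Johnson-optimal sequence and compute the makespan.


Johnson's rule:
Group 1 (M1≤M2, sort by M1): ['J5', 'J3']
Group 2 (M1>M2, sort desc M2): ['J4', 'J1', 'J2']
Sequence: J5 → J3 → J4 → J1 → J2
Makespan calculation:
  J5: M1 done=4, M2 done=8
  J3: M1 done=12, M2 done=28
  J4: M1 done=30, M2 done=38
  J1: M1 done=40, M2 done=47
  J2: M1 done=60, M2 done=63
= Sequence: J5 → J3 → J4 → J1 → J2, Makespan: 63


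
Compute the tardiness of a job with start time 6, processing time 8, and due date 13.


Completion = start + processing = 6 + 8 = 14
Tardiness = max(0, C - d) = max(0, 14 - 13)
= max(0, 1)
= 1


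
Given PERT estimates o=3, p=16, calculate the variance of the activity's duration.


σ² = ((p - o) / 6)² = (p - o)² / 36
= (16 - 3)² / 36
= 13² / 36
= 169 / 36
= 4.6944


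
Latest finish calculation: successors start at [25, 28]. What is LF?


LF = min of all successor start times
Successors start at: [25, 28]
LF = min(25, 28)
= 25


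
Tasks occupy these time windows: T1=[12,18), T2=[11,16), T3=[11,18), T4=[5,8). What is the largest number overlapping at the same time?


Check each time point for overlaps:
  t=12: 3 tasks active (T1, T2, T3)
Max concurrent = 3


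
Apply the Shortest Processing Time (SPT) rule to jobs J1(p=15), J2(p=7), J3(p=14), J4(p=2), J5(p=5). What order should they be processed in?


SPT: sort by shortest processing time
  J4: p=2
  J5: p=5
  J2: p=7
  J3: p=14
  J1: p=15
Order: J4 → J5 → J2 → J3 → J1


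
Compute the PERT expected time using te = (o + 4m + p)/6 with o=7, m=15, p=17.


te = (o + 4m + p) / 6
= (7 + 4×15 + 17) / 6
= (7 + 60 + 17) / 6
= 84 / 6
= 14.00


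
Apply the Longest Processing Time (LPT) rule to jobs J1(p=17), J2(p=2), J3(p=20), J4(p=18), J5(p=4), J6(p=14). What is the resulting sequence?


LPT: sort by longest processing time first
  J3: p=20
  J4: p=18
  J1: p=17
  J6: p=14
  J5: p=4
  J2: p=2
Order: J3 → J4 → J1 → J6 → J5 → J2


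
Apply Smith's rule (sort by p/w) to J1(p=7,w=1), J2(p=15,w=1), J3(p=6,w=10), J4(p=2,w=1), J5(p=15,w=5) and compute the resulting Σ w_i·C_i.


WSPT order (by p/w): J3 → J4 → J5 → J1 → J2
  J3: C=6, w·C=10×6=60
  J4: C=8, w·C=1×8=8
  J5: C=23, w·C=5×23=115
  J1: C=30, w·C=1×30=30
  J2: C=45, w·C=1×45=45
Σ w·C = 258
= 258


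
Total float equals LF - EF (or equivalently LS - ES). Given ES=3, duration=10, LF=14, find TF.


EF = ES + duration = 3 + 10 = 13
LS = LF - duration = 14 - 10 = 4
Total Float = LF - EF = 14 - 13
(or LS - ES = 4 - 3)
= 1


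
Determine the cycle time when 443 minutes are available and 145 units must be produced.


Cycle time = available time / demand
= 443 / 145
= 3.06 min/unit


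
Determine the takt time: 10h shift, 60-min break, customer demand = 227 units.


Available = 10×60 - 60 = 540 min
Takt time = 540 / 227
= 2.38 min/unit


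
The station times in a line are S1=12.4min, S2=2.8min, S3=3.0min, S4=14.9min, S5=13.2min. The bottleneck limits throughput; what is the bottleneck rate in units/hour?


Bottleneck = longest station time
Station times: [12.4, 2.8, 3.0, 14.9, 13.2]
Max = 14.9 min
Rate = 60 / 14.9
= 4.03 units/hour (bottleneck: 14.9min)


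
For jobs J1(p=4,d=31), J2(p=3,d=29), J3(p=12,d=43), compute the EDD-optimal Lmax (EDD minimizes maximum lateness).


EDD order: J2 → J1 → J3
Completion and lateness:
  J2: C=3, d=29, L=3-29=-26
  J1: C=7, d=31, L=7-31=-24
  J3: C=19, d=43, L=19-43=-24
Lmax = max(-26, -24, -24)
= -24


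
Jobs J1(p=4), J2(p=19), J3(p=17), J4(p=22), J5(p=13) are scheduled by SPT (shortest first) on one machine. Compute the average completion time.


SPT order: J1 → J5 → J3 → J2 → J4
Completion times:
  J1: C=4
  J5: C=17
  J3: C=34
  J2: C=53
  J4: C=75
Sum = 183, n = 5
Mean flow = 183/5
= 36.60


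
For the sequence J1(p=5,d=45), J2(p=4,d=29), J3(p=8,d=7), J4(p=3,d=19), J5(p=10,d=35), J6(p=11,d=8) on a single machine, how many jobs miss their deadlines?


Completion vs due date:
  J1: C=5, d=45 → on time
  J2: C=9, d=29 → on time
  J3: C=17, d=7 → TARDY
  J4: C=20, d=19 → TARDY
  J5: C=30, d=35 → on time
  J6: C=41, d=8 → TARDY
Tardy jobs: J3, J4, J6
Count = 3


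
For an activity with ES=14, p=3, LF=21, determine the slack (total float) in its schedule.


EF = ES + duration = 14 + 3 = 17
LS = LF - duration = 21 - 3 = 18
Total Float = LF - EF = 21 - 17
(or LS - ES = 18 - 14)
= 4


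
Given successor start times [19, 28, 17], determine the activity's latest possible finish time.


LF = min of all successor start times
Successors start at: [19, 28, 17]
LF = min(19, 28, 17)
= 17


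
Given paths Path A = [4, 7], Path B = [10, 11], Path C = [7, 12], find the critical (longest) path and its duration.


Path A: 4 + 7 = 11
Path B: 10 + 11 = 21
Path C: 7 + 12 = 19
Critical path = longest = max(11, 21, 19)
= 21 (Path B)


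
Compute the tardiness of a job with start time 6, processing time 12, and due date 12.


Completion = start + processing = 6 + 12 = 18
Tardiness = max(0, C - d) = max(0, 18 - 12)
= max(0, 6)
= 6


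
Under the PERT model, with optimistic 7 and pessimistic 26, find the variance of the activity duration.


σ² = ((p - o) / 6)² = (p - o)² / 36
= (26 - 7)² / 36
= 19² / 36
= 361 / 36
= 10.0278


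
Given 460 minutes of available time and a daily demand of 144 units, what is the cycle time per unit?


Cycle time = available time / demand
= 460 / 144
= 3.19 min/unit


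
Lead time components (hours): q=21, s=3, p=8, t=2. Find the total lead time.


Lead time = queue + setup + processing + transit
= 21 + 3 + 8 + 2
= 34 hours


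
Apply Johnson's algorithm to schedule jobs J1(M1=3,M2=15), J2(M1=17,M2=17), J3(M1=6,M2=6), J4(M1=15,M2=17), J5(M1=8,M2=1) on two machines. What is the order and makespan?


Johnson's rule:
Group 1 (M1≤M2, sort by M1): ['J1', 'J3', 'J4', 'J2']
Group 2 (M1>M2, sort desc M2): ['J5']
Sequence: J1 → J3 → J4 → J2 → J5
Makespan calculation:
  J1: M1 done=3, M2 done=18
  J3: M1 done=9, M2 done=24
  J4: M1 done=24, M2 done=41
  J2: M1 done=41, M2 done=58
  J5: M1 done=49, M2 done=59
= Sequence: J1 → J3 → J4 → J2 → J5, Makespan: 59


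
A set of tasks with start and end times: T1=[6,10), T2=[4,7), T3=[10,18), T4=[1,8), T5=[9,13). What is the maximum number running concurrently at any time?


Check each time point for overlaps:
  t=6: 3 tasks active (T1, T2, T4)
Max concurrent = 3


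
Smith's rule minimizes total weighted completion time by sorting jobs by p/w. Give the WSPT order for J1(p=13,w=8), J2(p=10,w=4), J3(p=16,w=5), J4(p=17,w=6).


WSPT (Smith's rule): sort by p/w ascending
  J1: p/w = 13/8 = 1.625
  J2: p/w = 10/4 = 2.500
  J4: p/w = 17/6 = 2.833
  J3: p/w = 16/5 = 3.200
Order: J1 → J2 → J4 → J3


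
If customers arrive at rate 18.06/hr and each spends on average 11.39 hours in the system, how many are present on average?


Little's law: L = λ × W
= 18.06 × 11.39
= 205.70


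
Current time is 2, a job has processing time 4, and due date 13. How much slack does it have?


Slack = due - current_time - processing
= 13 - 2 - 4
= 7


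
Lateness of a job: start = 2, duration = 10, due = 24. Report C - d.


Completion = 2 + 10 = 12
Lateness = C - d = 12 - 24
= -12


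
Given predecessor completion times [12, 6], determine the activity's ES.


ES = max of all predecessor completion times
Predecessors: [12, 6]
ES = max(12, 6)
= 12


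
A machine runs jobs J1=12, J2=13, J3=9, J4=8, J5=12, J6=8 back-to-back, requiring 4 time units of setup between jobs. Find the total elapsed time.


Makespan = Σ processing + (n-1) × setup
= (12 + 13 + 9 + 8 + 12 + 8) + (6-1)×4
= 62 + 20
= 82 time units


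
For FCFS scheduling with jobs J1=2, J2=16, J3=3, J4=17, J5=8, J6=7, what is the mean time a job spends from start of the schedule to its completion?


Completion times:
  J1: completes at 2
  J2: completes at 18
  J3: completes at 21
  J4: completes at 38
  J5: completes at 46
  J6: completes at 53
Sum = 178
Average = 178/6
= 29.67


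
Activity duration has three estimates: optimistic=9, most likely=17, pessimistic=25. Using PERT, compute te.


te = (o + 4m + p) / 6
= (9 + 4×17 + 25) / 6
= (9 + 68 + 25) / 6
= 102 / 6
= 17.00


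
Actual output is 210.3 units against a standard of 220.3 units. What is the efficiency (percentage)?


Efficiency = (actual / standard) × 100
= (210.3 / 220.3) × 100
= 95.5%


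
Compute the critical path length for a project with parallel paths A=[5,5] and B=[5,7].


Path A: 5 + 5 = 10
Path B: 5 + 7 = 12
Critical path = longest = max(10, 12)
= 12 (Path B)


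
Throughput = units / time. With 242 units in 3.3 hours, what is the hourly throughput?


Throughput = units / time
= 242 / 3.3
= 73.3 units/hour


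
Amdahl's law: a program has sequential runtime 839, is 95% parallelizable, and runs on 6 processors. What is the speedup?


Amdahl's law: T_p = T × ((1-p) + p/N)
= 839 × ((1-0.95) + 0.95/6)
= 839 × (0.05 + 0.1583)
= 839 × 0.2083
= 174.79
Speedup = 839/174.79
= 4.80×


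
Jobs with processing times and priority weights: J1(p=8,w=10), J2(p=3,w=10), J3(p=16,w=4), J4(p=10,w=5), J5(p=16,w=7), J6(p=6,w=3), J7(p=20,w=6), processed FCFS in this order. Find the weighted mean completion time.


Completion times:
  J1: C=8, w×C=10×8=80
  J2: C=11, w×C=10×11=110
  J3: C=27, w×C=4×27=108
  J4: C=37, w×C=5×37=185
  J5: C=53, w×C=7×53=371
  J6: C=59, w×C=3×59=177
  J7: C=79, w×C=6×79=474
Sum w×C = 1505
Sum w = 45
Weighted avg = 1505/45
= 33.44


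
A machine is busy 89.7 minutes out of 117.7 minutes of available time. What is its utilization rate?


Utilization = busy / total × 100
= 89.7 / 117.7 × 100
= 76.2%


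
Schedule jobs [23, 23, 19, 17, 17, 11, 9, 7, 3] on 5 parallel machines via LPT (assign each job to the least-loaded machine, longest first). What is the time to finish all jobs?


Jobs (LPT sorted): [23, 23, 19, 17, 17, 11, 9, 7, 3]
Machines: 5
  J=23 → Machine 1 (load: 0+23=23)
  J=23 → Machine 2 (load: 0+23=23)
  J=19 → Machine 3 (load: 0+19=19)
  J=17 → Machine 4 (load: 0+17=17)
  J=17 → Machine 5 (load: 0+17=17)
  J=11 → Machine 4 (load: 17+11=28)
  J=9 → Machine 5 (load: 17+9=26)
  J=7 → Machine 3 (load: 19+7=26)
  J=3 → Machine 1 (load: 23+3=26)
Machine loads: [26, 23, 26, 28, 26]
Makespan = max = 28 time units


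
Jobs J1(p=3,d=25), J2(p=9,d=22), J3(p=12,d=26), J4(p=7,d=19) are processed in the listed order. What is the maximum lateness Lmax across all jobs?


Lateness per job (L = C - d):
  J1: C=3, d=25, L=-22
  J2: C=12, d=22, L=-10
  J3: C=24, d=26, L=-2
  J4: C=31, d=19, L=12
Lmax = max(-22, -10, -2, 12)
= 12


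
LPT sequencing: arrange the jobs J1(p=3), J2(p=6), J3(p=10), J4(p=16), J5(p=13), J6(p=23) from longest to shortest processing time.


LPT: sort by longest processing time first
  J6: p=23
  J4: p=16
  J5: p=13
  J3: p=10
  J2: p=6
  J1: p=3
Order: J6 → J4 → J5 → J3 → J2 → J1


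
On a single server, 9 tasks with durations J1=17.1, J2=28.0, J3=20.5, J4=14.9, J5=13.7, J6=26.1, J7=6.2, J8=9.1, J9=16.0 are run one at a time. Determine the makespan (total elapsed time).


Sequential makespan: sum all processing times
= 17.1 + 28.0 + 20.5 + 14.9 + 13.7 + 26.1 + 6.2 + 9.1 + 16.0
= 151.6 time units


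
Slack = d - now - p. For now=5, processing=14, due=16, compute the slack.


Slack = due - current_time - processing
= 16 - 5 - 14
= -3


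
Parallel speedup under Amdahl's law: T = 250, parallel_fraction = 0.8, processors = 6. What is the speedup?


Amdahl's law: T_p = T × ((1-p) + p/N)
= 250 × ((1-0.8) + 0.8/6)
= 250 × (0.20 + 0.1333)
= 250 × 0.3333
= 83.33
Speedup = 250/83.33
= 3.00×


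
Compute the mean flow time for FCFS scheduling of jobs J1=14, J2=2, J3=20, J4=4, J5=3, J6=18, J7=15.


Completion times:
  J1: completes at 14
  J2: completes at 16
  J3: completes at 36
  J4: completes at 40
  J5: completes at 43
  J6: completes at 61
  J7: completes at 76
Sum = 286
Average = 286/7
= 40.86


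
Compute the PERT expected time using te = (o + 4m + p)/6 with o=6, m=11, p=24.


te = (o + 4m + p) / 6
= (6 + 4×11 + 24) / 6
= (6 + 44 + 24) / 6
= 74 / 6
= 12.33


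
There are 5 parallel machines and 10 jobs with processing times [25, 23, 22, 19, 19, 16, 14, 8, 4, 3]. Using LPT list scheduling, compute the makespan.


Jobs (LPT sorted): [25, 23, 22, 19, 19, 16, 14, 8, 4, 3]
Machines: 5
  J=25 → Machine 1 (load: 0+25=25)
  J=23 → Machine 2 (load: 0+23=23)
  J=22 → Machine 3 (load: 0+22=22)
  J=19 → Machine 4 (load: 0+19=19)
  J=19 → Machine 5 (load: 0+19=19)
  J=16 → Machine 4 (load: 19+16=35)
  J=14 → Machine 5 (load: 19+14=33)
  J=8 → Machine 3 (load: 22+8=30)
  J=4 → Machine 2 (load: 23+4=27)
  J=3 → Machine 1 (load: 25+3=28)
Machine loads: [28, 27, 30, 35, 33]
Makespan = max = 35 time units


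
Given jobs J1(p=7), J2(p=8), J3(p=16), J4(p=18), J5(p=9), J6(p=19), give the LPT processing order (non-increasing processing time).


LPT: sort by longest processing time first
  J6: p=19
  J4: p=18
  J3: p=16
  J5: p=9
  J2: p=8
  J1: p=7
Order: J6 → J4 → J3 → J5 → J2 → J1


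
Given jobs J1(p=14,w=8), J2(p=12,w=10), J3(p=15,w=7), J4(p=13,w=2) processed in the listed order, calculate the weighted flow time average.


Completion times:
  J1: C=14, w×C=8×14=112
  J2: C=26, w×C=10×26=260
  J3: C=41, w×C=7×41=287
  J4: C=54, w×C=2×54=108
Sum w×C = 767
Sum w = 27
Weighted avg = 767/27
= 28.41


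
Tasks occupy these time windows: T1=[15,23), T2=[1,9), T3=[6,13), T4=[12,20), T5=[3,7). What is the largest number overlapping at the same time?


Check each time point for overlaps:
  t=6: 3 tasks active (T2, T3, T5)
Max concurrent = 3


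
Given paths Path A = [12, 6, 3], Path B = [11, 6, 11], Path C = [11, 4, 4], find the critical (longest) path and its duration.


Path A: 12 + 6 + 3 = 21
Path B: 11 + 6 + 11 = 28
Path C: 11 + 4 + 4 = 19
Critical path = longest = max(21, 28, 19)
= 28 (Path B)


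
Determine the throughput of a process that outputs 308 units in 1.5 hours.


Throughput = units / time
= 308 / 1.5
= 205.3 units/hour


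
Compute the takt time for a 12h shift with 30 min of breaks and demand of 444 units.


Available = 12×60 - 30 = 690 min
Takt time = 690 / 444
= 1.55 min/unit


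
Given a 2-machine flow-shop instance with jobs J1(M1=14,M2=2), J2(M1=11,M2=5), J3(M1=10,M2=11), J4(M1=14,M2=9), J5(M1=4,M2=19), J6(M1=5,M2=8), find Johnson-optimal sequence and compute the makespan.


Johnson's rule:
Group 1 (M1≤M2, sort by M1): ['J5', 'J6', 'J3']
Group 2 (M1>M2, sort desc M2): ['J4', 'J2', 'J1']
Sequence: J5 → J6 → J3 → J4 → J2 → J1
Makespan calculation:
  J5: M1 done=4, M2 done=23
  J6: M1 done=9, M2 done=31
  J3: M1 done=19, M2 done=42
  J4: M1 done=33, M2 done=51
  J2: M1 done=44, M2 done=56
  J1: M1 done=58, M2 done=60
= Sequence: J5 → J6 → J3 → J4 → J2 → J1, Makespan: 60


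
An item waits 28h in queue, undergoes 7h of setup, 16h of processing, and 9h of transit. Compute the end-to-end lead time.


Lead time = queue + setup + processing + transit
= 28 + 7 + 16 + 9
= 60 hours


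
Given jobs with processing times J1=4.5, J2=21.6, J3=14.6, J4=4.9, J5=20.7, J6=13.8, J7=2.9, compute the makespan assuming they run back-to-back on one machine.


Sequential makespan: sum all processing times
= 4.5 + 21.6 + 14.6 + 4.9 + 20.7 + 13.8 + 2.9
= 83.0 time units


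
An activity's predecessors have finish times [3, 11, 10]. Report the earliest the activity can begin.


ES = max of all predecessor completion times
Predecessors: [3, 11, 10]
ES = max(3, 11, 10)
= 11


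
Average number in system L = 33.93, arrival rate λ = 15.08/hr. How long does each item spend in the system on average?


Little's law: L = λW → W = L / λ
= 33.93 / 15.08
= 2.25 hours


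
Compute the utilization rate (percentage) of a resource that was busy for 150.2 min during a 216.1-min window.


Utilization = busy / total × 100
= 150.2 / 216.1 × 100
= 69.5%


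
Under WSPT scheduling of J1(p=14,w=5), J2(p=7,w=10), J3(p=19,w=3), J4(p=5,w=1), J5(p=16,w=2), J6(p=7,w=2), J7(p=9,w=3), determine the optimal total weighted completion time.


WSPT order (by p/w): J2 → J1 → J7 → J6 → J4 → J3 → J5
  J2: C=7, w·C=10×7=70
  J1: C=21, w·C=5×21=105
  J7: C=30, w·C=3×30=90
  J6: C=37, w·C=2×37=74
  J4: C=42, w·C=1×42=42
  J3: C=61, w·C=3×61=183
  J5: C=77, w·C=2×77=154
Σ w·C = 718
= 718
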